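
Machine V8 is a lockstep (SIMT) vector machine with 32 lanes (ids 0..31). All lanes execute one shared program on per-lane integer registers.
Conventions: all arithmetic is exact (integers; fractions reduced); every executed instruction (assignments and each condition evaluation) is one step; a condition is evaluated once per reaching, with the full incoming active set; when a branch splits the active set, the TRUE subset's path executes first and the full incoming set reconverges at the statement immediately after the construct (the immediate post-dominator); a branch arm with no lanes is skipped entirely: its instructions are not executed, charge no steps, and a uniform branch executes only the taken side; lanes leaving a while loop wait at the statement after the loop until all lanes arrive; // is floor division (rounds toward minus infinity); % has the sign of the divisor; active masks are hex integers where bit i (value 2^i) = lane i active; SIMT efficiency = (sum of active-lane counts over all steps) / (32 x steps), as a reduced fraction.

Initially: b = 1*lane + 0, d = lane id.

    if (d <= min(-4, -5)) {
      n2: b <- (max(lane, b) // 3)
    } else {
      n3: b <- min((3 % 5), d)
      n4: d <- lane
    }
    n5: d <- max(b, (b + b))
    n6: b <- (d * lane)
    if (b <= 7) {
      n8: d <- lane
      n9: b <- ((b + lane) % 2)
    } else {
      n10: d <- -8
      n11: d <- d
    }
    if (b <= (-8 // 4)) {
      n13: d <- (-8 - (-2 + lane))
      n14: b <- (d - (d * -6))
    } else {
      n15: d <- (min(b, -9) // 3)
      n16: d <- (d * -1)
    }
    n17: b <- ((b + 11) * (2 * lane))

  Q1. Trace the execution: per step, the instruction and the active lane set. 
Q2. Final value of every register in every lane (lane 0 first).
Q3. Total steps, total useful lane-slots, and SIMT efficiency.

step 0: eval (d <= min(-4, -5))      0xffffffff
step 1: b <- min((3 % 5), d)         0xffffffff
step 2: d <- lane                    0xffffffff
step 3: d <- max(b, (b + b))         0xffffffff
step 4: b <- (d * lane)              0xffffffff
step 5: eval (b <= 7)                0xffffffff
step 6: d <- lane                    0x00000003
step 7: b <- ((b + lane) % 2)        0x00000003
step 8: d <- -8                      0xfffffffc
step 9: d <- d                       0xfffffffc
step 10: eval (b <= (-8 // 4))        0xffffffff
step 11: d <- (min(b, -9) // 3)       0xffffffff
step 12: d <- (d * -1)                0xffffffff
step 13: b <- ((b + 11) * (2 * lane)) 0xffffffff

Answer: 14 steps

b: 0,24,76,174,280,410,564,742,944,1170,1420,1694,1992,2314,2660,3030,3424,3842,4284,4750,5240,5754,6292,6854,7440,8050,8684,9342,10024,10730,11460,12214
d: 3,3,3,3,3,3,3,3,3,3,3,3,3,3,3,3,3,3,3,3,3,3,3,3,3,3,3,3,3,3,3,3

steps = 14; useful = 384; efficiency = 384/448 = 6/7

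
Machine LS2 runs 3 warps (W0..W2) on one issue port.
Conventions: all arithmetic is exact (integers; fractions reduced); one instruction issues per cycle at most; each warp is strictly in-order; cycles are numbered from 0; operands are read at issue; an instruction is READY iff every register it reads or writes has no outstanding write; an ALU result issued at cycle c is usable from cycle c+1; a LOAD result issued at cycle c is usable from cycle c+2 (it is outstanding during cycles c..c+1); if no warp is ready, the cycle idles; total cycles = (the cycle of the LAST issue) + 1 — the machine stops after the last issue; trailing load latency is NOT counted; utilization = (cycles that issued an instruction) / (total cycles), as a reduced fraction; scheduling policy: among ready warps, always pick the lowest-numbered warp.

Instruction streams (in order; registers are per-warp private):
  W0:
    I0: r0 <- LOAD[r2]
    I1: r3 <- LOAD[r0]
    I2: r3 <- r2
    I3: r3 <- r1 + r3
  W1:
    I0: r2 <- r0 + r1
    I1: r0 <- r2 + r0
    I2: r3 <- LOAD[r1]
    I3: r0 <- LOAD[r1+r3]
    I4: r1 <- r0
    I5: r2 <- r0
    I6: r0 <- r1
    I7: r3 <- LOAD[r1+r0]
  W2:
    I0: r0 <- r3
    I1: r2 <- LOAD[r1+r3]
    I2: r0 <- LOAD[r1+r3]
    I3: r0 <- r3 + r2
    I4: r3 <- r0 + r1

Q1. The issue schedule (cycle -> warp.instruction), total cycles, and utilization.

cycle 0: W0.I0
cycle 1: W1.I0
cycle 2: W0.I1
cycle 3: W1.I1
cycle 4: W0.I2
cycle 5: W0.I3
cycle 6: W1.I2
cycle 7: W2.I0
cycle 8: W1.I3
cycle 9: W2.I1
cycle 10: W1.I4
cycle 11: W1.I5
cycle 12: W1.I6
cycle 13: W1.I7
cycle 14: W2.I2
cycle 15: idle
cycle 16: W2.I3
cycle 17: W2.I4

Answer: 18 cycles, utilization 17/18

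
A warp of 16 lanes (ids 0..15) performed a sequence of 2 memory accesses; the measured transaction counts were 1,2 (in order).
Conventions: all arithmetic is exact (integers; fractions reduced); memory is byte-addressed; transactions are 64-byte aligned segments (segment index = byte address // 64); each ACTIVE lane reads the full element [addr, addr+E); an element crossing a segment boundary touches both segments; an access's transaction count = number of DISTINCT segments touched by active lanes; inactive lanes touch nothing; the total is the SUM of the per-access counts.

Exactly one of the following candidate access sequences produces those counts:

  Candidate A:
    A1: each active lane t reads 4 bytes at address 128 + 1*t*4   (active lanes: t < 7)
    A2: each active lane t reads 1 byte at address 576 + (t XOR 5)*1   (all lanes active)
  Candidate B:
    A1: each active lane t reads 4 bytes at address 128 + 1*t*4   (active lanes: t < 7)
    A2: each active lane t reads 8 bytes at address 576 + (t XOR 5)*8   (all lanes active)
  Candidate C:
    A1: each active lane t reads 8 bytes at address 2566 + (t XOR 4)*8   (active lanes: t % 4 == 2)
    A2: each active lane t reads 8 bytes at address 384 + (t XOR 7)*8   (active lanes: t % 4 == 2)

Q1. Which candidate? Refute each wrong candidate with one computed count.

A: A2 gives 1 transaction, not 2
C: A1 gives 2 transactions, not 1
B: all counts match (1,2)

Answer: B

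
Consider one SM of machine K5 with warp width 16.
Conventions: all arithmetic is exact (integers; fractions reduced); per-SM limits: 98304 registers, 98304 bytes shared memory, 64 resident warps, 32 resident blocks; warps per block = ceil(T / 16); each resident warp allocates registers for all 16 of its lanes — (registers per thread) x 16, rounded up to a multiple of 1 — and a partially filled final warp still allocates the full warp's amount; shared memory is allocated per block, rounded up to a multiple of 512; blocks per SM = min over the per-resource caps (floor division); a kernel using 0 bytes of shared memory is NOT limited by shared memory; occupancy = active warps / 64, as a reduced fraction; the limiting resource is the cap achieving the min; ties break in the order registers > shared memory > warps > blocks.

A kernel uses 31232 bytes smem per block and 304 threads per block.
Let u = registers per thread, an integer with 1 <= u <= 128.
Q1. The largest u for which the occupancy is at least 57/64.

Answer: u = 107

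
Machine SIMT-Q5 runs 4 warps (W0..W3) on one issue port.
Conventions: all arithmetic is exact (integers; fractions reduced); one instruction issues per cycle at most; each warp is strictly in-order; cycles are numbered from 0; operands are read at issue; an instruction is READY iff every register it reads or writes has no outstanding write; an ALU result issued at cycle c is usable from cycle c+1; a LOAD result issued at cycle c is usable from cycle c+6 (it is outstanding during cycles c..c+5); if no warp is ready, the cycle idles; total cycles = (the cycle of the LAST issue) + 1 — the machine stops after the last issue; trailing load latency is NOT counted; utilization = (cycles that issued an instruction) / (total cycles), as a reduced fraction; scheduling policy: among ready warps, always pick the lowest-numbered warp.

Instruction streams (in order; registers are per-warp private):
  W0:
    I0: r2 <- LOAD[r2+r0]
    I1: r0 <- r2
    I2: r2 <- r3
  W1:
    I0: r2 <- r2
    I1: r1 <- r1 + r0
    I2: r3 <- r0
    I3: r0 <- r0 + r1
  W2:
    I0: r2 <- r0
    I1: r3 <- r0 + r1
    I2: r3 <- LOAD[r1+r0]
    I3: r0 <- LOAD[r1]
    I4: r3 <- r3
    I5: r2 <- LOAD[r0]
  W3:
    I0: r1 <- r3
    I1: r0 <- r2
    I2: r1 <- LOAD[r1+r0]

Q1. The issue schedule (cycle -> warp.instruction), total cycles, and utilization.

cycle 0: W0.I0
cycle 1: W1.I0
cycle 2: W1.I1
cycle 3: W1.I2
cycle 4: W1.I3
cycle 5: W2.I0
cycle 6: W0.I1
cycle 7: W0.I2
cycle 8: W2.I1
cycle 9: W2.I2
cycle 10: W2.I3
cycle 11: W3.I0
cycle 12: W3.I1
cycle 13: W3.I2
cycle 14: idle
cycle 15: W2.I4
cycle 16: W2.I5

Answer: 17 cycles, utilization 16/17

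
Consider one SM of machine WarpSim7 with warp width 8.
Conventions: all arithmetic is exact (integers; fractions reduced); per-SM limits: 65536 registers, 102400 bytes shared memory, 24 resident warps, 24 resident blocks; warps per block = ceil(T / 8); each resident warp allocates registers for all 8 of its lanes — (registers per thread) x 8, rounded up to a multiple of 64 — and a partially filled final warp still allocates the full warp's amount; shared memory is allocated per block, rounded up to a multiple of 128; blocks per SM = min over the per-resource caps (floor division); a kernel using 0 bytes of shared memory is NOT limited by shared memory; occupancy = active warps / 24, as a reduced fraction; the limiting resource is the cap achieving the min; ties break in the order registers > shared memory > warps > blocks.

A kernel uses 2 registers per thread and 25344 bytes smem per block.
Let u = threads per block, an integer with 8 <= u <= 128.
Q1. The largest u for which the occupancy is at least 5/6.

Answer: u = 96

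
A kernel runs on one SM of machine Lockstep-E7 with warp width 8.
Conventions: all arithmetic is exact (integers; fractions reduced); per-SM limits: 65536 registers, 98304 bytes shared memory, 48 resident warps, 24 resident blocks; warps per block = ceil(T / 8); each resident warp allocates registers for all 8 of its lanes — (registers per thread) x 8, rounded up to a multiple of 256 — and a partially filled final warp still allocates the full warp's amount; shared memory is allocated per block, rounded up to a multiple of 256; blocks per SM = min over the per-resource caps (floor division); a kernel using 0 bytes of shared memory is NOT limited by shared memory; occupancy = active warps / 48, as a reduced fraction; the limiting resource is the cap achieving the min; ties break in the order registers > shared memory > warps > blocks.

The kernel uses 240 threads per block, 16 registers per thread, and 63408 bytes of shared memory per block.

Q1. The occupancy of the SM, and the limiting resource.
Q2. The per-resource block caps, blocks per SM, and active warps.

Answer: occupancy 5/8, limited by shared memory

registers: 8 blocks
shared memory: 1 block
warps: 1 block
blocks: 24 blocks

Answer: 1 block, 30 active warps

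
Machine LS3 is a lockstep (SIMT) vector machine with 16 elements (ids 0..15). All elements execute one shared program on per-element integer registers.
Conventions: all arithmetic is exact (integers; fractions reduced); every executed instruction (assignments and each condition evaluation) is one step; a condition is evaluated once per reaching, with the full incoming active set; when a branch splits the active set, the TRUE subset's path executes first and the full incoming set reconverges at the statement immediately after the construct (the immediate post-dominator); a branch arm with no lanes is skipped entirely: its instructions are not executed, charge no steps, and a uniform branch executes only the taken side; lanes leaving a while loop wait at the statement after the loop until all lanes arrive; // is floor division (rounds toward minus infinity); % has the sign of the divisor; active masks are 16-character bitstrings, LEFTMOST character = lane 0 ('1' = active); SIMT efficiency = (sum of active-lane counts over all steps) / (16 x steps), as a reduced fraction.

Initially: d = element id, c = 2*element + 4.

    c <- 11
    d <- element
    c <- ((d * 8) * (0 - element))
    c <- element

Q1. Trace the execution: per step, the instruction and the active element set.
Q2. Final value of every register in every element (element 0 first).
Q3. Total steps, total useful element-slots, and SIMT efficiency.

step 0: c <- 11                      1111111111111111
step 1: d <- element                 1111111111111111
step 2: c <- ((d * 8) * (0 - element)) 1111111111111111
step 3: c <- element                 1111111111111111

Answer: 4 steps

d: 0,1,2,3,4,5,6,7,8,9,10,11,12,13,14,15
c: 0,1,2,3,4,5,6,7,8,9,10,11,12,13,14,15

steps = 4; useful = 64; efficiency = 64/64 = 1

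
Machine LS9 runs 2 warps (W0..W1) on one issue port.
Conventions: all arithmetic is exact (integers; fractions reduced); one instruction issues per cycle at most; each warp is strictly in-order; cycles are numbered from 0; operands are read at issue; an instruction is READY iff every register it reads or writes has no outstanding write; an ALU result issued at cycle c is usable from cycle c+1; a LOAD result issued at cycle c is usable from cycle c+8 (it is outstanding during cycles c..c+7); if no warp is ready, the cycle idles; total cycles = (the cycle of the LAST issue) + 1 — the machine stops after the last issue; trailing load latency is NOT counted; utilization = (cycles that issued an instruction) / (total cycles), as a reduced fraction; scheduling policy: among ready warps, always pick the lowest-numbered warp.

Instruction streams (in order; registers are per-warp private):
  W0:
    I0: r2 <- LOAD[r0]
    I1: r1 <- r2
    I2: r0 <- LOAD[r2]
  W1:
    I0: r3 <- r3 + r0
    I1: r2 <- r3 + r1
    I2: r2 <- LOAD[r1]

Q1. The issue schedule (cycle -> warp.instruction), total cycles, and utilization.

cycle 0: W0.I0
cycle 1: W1.I0
cycle 2: W1.I1
cycle 3: W1.I2
cycle 4: idle
cycle 5: idle
cycle 6: idle
cycle 7: idle
cycle 8: W0.I1
cycle 9: W0.I2

Answer: 10 cycles, utilization 3/5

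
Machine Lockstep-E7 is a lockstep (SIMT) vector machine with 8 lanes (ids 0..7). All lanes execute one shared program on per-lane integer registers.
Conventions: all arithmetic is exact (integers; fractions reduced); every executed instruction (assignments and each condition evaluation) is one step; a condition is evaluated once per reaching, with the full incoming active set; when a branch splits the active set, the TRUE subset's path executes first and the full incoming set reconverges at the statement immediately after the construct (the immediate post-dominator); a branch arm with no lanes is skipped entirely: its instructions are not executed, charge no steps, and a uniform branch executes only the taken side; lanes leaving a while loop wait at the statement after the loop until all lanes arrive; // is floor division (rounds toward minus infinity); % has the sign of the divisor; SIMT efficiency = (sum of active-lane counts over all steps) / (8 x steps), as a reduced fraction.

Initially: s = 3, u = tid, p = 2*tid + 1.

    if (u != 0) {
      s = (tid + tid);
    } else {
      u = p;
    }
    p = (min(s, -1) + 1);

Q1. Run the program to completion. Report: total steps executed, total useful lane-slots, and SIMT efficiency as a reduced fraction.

Answer: 4 steps, 24 useful, 3/4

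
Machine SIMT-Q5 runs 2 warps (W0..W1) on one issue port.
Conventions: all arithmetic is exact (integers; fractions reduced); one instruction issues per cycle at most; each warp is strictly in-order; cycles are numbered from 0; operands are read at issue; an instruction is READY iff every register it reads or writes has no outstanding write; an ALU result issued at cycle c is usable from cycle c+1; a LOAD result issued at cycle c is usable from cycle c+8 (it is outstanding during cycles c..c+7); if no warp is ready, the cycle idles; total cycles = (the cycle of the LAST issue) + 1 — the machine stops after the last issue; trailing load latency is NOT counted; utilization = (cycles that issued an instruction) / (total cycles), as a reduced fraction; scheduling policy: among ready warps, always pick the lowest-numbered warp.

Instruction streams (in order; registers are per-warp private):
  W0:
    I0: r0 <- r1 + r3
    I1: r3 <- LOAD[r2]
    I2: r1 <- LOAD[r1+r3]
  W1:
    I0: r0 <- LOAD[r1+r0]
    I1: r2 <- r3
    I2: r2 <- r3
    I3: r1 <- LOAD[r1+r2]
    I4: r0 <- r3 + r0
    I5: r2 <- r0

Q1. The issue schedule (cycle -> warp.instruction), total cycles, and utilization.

cycle 0: W0.I0
cycle 1: W0.I1
cycle 2: W1.I0
cycle 3: W1.I1
cycle 4: W1.I2
cycle 5: W1.I3
cycle 6: idle
cycle 7: idle
cycle 8: idle
cycle 9: W0.I2
cycle 10: W1.I4
cycle 11: W1.I5

Answer: 12 cycles, utilization 3/4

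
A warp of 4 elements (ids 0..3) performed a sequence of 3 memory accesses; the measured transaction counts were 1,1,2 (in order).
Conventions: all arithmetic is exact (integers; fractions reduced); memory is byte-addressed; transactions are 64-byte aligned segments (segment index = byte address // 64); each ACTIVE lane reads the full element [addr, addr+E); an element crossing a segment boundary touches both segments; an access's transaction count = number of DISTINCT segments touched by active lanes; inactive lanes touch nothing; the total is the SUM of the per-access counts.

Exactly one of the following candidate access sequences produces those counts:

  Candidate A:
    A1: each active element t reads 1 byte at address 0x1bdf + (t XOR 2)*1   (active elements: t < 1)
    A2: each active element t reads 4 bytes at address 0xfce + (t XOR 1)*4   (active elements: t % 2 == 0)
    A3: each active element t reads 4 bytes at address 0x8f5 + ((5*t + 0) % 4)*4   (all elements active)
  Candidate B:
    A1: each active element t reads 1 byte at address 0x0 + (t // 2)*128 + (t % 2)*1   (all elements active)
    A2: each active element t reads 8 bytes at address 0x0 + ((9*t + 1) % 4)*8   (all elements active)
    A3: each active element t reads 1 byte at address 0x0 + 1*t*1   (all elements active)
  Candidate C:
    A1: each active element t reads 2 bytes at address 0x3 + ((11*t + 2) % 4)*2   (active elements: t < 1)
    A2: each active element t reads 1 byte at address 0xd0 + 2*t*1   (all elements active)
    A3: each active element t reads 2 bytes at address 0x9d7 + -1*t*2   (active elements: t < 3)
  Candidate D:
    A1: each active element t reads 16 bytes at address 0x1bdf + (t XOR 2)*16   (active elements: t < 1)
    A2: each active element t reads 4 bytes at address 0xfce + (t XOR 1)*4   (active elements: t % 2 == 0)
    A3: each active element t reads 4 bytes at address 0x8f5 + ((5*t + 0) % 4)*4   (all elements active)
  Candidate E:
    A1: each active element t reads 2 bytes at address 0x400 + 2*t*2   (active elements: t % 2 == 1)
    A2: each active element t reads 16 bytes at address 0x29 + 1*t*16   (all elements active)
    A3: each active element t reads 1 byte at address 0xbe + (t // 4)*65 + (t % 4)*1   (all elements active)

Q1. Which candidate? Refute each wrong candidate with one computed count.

B: A1 gives 2 transactions, not 1
C: A3 gives 1 transaction, not 2
D: A1 gives 2 transactions, not 1
E: A2 gives 2 transactions, not 1
A: all counts match (1,1,2)

Answer: A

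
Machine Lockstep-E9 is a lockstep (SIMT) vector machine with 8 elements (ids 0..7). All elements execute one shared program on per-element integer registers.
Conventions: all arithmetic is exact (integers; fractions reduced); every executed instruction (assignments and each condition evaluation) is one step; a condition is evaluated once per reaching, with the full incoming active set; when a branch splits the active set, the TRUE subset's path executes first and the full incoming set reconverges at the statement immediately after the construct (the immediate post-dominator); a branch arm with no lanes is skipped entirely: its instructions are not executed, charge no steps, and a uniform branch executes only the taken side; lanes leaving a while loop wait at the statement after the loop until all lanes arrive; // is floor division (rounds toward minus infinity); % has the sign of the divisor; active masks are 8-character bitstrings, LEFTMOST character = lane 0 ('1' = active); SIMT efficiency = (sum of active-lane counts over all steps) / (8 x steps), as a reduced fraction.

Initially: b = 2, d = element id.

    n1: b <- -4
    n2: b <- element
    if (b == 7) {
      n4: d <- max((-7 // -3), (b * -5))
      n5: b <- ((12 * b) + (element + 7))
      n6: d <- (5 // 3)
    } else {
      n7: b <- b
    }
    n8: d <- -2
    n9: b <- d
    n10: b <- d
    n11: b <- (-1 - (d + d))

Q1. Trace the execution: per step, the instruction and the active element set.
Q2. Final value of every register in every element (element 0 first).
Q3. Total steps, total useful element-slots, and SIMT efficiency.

step 0: b <- -4                      11111111
step 1: b <- element                 11111111
step 2: eval (b == 7)                11111111
step 3: d <- max((-7 // -3), (b * -5)) 00000001
step 4: b <- ((12 * b) + (element + 7)) 00000001
step 5: d <- (5 // 3)                00000001
step 6: b <- b                       11111110
step 7: d <- -2                      11111111
step 8: b <- d                       11111111
step 9: b <- d                       11111111
step 10: b <- (-1 - (d + d))          11111111

Answer: 11 steps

b: 3,3,3,3,3,3,3,3
d: -2,-2,-2,-2,-2,-2,-2,-2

steps = 11; useful = 66; efficiency = 66/88 = 3/4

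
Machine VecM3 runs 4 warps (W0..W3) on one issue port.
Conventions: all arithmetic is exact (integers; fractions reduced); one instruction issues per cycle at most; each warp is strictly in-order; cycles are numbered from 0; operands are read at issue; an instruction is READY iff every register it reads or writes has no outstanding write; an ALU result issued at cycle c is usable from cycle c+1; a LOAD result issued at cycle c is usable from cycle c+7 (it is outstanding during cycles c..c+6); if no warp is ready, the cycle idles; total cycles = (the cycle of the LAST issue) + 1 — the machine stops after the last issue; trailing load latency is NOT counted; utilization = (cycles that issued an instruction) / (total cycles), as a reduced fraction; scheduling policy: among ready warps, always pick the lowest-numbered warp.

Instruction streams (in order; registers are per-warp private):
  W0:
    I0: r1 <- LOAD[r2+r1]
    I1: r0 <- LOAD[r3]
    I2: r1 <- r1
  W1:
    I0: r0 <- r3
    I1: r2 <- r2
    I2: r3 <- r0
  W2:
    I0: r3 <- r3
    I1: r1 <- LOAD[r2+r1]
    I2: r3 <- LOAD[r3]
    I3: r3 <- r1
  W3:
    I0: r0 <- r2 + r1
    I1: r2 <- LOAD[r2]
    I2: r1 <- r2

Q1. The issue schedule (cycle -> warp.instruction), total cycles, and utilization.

cycle 0: W0.I0
cycle 1: W0.I1
cycle 2: W1.I0
cycle 3: W1.I1
cycle 4: W1.I2
cycle 5: W2.I0
cycle 6: W2.I1
cycle 7: W0.I2
cycle 8: W2.I2
cycle 9: W3.I0
cycle 10: W3.I1
cycle 11: idle
cycle 12: idle
cycle 13: idle
cycle 14: idle
cycle 15: W2.I3
cycle 16: idle
cycle 17: W3.I2

Answer: 18 cycles, utilization 13/18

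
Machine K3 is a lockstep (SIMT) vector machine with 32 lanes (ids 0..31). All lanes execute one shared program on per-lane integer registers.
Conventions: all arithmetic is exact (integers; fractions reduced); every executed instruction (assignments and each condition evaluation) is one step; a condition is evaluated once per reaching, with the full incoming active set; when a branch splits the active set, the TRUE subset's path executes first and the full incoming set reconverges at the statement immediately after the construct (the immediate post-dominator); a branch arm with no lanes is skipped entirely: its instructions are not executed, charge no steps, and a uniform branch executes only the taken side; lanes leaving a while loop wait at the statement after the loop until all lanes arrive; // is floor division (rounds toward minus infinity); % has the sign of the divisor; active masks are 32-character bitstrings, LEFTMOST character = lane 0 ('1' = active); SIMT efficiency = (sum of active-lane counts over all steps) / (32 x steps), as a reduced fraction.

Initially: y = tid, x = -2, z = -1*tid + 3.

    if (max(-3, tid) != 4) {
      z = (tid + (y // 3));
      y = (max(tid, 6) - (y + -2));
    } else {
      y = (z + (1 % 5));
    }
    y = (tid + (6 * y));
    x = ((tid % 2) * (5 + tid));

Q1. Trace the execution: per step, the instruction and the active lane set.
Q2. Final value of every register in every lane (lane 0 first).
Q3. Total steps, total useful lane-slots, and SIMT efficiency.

step 0: eval (max(-3, tid) != 4)     11111111111111111111111111111111
step 1: z <- (tid + (y // 3))        11110111111111111111111111111111
step 2: y <- (max(tid, 6) - (y + -2)) 11110111111111111111111111111111
step 3: y <- (z + (1 % 5))           00001000000000000000000000000000
step 4: y <- (tid + (6 * y))         11111111111111111111111111111111
step 5: x <- ((tid % 2) * (5 + tid)) 11111111111111111111111111111111

Answer: 6 steps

y: 48,43,38,33,4,23,18,19,20,21,22,23,24,25,26,27,28,29,30,31,32,33,34,35,36,37,38,39,40,41,42,43
x: 0,6,0,8,0,10,0,12,0,14,0,16,0,18,0,20,0,22,0,24,0,26,0,28,0,30,0,32,0,34,0,36
z: 0,1,2,4,-1,6,8,9,10,12,13,14,16,17,18,20,21,22,24,25,26,28,29,30,32,33,34,36,37,38,40,41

steps = 6; useful = 159; efficiency = 159/192 = 53/64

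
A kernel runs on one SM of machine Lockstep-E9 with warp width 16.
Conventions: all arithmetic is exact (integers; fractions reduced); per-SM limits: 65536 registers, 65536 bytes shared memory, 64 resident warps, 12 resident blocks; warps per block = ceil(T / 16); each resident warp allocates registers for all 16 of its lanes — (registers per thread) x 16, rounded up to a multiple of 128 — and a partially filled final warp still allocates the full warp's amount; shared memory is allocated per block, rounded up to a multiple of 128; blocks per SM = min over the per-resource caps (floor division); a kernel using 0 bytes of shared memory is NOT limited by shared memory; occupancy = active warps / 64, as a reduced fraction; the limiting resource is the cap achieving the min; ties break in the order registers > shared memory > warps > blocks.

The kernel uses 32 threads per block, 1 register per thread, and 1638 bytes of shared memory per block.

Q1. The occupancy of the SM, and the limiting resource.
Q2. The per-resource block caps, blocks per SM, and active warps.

Answer: occupancy 3/8, limited by blocks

registers: 256 blocks
shared memory: 39 blocks
warps: 32 blocks
blocks: 12 blocks

Answer: 12 blocks, 24 active warps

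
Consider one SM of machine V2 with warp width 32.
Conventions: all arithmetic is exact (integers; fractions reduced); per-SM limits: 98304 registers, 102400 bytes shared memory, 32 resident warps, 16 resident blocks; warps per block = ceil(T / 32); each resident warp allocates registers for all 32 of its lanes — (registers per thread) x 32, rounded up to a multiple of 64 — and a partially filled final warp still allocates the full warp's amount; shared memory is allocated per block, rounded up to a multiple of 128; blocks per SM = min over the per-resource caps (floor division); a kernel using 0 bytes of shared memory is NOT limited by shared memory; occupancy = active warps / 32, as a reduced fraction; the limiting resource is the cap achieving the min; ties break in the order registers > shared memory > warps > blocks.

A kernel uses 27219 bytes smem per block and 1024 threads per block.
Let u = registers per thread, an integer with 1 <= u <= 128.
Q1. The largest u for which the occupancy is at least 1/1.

Answer: u = 96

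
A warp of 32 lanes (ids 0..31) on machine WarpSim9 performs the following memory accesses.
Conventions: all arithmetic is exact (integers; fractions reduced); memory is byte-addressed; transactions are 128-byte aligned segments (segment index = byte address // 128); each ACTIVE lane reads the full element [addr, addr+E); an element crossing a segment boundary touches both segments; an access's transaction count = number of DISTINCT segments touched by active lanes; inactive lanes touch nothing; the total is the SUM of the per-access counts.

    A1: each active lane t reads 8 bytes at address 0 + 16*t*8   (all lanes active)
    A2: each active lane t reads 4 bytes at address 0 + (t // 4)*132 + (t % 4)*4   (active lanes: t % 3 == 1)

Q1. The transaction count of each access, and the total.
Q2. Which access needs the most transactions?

A1: 32 transactions
A2: 8 transactions

Answer: 32,8; total 40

Answer: A1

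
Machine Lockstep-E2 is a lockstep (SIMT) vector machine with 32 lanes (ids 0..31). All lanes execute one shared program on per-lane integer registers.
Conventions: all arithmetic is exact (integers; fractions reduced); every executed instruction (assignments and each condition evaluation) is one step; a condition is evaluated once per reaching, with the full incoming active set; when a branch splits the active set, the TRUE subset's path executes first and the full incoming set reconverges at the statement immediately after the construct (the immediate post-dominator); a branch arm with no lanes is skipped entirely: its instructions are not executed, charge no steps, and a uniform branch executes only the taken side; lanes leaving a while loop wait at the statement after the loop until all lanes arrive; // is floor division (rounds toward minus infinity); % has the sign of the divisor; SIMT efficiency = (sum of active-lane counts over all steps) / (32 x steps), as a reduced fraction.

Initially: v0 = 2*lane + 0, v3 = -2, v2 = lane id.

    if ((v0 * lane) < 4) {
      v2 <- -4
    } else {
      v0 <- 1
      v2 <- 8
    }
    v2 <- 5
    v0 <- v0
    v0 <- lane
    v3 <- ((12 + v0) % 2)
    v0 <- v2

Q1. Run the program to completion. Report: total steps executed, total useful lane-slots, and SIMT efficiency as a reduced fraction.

Answer: 9 steps, 254 useful, 127/144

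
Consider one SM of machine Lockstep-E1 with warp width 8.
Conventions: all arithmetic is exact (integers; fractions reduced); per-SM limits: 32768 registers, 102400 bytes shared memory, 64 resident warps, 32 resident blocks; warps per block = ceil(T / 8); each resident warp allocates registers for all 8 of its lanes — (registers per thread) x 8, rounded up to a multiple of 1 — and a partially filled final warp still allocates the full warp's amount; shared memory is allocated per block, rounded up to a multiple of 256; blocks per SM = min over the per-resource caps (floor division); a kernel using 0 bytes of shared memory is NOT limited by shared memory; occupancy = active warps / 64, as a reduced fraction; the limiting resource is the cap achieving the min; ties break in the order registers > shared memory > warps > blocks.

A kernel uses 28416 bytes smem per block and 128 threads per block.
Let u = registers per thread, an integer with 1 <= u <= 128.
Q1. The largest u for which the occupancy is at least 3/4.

Answer: u = 85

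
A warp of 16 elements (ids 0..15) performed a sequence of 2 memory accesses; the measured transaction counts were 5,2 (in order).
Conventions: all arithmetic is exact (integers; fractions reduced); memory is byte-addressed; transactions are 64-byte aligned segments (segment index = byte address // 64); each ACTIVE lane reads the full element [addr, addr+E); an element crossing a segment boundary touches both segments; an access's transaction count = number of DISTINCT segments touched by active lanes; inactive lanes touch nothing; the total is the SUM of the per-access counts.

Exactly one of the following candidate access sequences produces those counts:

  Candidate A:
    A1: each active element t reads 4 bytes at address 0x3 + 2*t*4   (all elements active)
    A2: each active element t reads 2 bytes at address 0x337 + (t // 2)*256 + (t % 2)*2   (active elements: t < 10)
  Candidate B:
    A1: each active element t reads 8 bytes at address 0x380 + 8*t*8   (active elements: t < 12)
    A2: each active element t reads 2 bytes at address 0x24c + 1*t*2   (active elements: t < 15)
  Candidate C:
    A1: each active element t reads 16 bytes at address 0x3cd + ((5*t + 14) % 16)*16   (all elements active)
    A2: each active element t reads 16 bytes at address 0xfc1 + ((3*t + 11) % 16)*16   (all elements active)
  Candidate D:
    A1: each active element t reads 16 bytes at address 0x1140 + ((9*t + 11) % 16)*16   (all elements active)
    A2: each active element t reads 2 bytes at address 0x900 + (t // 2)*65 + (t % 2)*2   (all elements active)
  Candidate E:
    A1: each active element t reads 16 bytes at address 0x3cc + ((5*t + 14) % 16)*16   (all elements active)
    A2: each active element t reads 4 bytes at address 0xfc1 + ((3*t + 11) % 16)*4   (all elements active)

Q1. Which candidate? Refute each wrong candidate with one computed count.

A: A1 gives 2 transactions, not 5
B: A1 gives 12 transactions, not 5
C: A2 gives 5 transactions, not 2
D: A1 gives 4 transactions, not 5
E: all counts match (5,2)

Answer: E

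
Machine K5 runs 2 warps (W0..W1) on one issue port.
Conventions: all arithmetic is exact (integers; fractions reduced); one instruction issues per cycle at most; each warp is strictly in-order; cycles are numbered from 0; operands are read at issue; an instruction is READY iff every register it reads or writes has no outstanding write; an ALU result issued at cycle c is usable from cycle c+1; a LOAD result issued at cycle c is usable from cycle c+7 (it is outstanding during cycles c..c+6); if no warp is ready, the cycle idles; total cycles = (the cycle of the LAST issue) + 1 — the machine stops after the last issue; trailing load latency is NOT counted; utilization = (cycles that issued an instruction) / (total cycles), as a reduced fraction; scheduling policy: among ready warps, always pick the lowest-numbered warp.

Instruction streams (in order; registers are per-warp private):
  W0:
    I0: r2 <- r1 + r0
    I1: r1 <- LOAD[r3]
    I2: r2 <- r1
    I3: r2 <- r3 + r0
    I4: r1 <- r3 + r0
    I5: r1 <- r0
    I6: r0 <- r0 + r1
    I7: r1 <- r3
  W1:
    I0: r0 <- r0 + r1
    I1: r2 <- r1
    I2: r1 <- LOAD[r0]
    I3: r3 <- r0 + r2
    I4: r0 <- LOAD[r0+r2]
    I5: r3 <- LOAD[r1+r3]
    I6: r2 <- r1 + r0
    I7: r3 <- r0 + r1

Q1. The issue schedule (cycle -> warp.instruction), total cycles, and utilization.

cycle 0: W0.I0
cycle 1: W0.I1
cycle 2: W1.I0
cycle 3: W1.I1
cycle 4: W1.I2
cycle 5: W1.I3
cycle 6: W1.I4
cycle 7: idle
cycle 8: W0.I2
cycle 9: W0.I3
cycle 10: W0.I4
cycle 11: W0.I5
cycle 12: W0.I6
cycle 13: W0.I7
cycle 14: W1.I5
cycle 15: W1.I6
cycle 16: idle
cycle 17: idle
cycle 18: idle
cycle 19: idle
cycle 20: idle
cycle 21: W1.I7

Answer: 22 cycles, utilization 8/11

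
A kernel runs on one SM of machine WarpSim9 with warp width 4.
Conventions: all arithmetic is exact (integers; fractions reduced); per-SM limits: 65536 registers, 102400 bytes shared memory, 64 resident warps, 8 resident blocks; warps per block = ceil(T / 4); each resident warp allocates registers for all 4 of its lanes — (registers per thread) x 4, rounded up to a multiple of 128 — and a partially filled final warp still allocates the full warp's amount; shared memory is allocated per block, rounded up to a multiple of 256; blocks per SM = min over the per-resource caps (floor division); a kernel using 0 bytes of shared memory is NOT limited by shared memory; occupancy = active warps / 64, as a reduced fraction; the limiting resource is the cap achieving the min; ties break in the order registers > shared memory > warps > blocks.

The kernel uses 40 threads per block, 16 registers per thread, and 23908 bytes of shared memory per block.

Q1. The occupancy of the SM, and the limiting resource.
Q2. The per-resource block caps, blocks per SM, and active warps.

Answer: occupancy 5/8, limited by shared memory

registers: 51 blocks
shared memory: 4 blocks
warps: 6 blocks
blocks: 8 blocks

Answer: 4 blocks, 40 active warps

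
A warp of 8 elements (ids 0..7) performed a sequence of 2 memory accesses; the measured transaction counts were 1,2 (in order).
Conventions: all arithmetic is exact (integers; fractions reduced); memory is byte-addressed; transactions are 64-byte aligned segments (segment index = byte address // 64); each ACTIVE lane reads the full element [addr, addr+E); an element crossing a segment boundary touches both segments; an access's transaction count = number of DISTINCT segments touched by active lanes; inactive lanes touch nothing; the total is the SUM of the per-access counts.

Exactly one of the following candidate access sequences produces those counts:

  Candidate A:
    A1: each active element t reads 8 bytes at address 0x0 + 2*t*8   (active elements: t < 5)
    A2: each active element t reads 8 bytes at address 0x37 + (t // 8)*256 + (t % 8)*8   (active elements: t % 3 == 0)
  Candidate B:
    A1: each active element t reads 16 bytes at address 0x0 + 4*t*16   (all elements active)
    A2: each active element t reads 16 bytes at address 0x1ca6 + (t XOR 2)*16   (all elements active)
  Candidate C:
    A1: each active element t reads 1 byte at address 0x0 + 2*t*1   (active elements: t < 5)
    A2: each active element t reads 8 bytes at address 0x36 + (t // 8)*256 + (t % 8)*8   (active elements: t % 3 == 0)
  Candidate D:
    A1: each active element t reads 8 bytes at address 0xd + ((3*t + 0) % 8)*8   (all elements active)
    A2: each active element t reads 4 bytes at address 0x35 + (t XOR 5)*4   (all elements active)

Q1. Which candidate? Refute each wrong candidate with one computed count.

A: A1 gives 2 transactions, not 1
B: A1 gives 8 transactions, not 1
D: A1 gives 2 transactions, not 1
C: all counts match (1,2)

Answer: C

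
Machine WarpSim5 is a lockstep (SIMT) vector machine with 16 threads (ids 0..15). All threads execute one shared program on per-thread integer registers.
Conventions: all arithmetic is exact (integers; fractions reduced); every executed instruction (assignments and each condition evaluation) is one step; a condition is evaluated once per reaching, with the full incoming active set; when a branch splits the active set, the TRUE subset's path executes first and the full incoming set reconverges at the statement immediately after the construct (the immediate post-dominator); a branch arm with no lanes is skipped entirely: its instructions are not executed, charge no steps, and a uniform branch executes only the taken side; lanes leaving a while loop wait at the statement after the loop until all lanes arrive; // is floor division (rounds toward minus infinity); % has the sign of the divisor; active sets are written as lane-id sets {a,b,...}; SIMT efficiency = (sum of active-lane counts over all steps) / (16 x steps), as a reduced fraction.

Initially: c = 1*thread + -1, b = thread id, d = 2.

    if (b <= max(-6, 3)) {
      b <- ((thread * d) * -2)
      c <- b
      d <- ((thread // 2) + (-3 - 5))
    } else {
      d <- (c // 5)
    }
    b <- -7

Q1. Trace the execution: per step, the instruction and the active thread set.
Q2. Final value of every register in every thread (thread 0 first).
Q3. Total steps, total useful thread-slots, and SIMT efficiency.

step 0: eval (b <= max(-6, 3))       {0,1,2,3,4,5,6,7,8,9,10,11,12,13,14,15}
step 1: b <- ((thread * d) * -2)     {0,1,2,3}
step 2: c <- b                       {0,1,2,3}
step 3: d <- ((thread // 2) + (-3 - 5)) {0,1,2,3}
step 4: d <- (c // 5)                {4,5,6,7,8,9,10,11,12,13,14,15}
step 5: b <- -7                      {0,1,2,3,4,5,6,7,8,9,10,11,12,13,14,15}

Answer: 6 steps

c: 0,-4,-8,-12,3,4,5,6,7,8,9,10,11,12,13,14
b: -7,-7,-7,-7,-7,-7,-7,-7,-7,-7,-7,-7,-7,-7,-7,-7
d: -8,-8,-7,-7,0,0,1,1,1,1,1,2,2,2,2,2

steps = 6; useful = 56; efficiency = 56/96 = 7/12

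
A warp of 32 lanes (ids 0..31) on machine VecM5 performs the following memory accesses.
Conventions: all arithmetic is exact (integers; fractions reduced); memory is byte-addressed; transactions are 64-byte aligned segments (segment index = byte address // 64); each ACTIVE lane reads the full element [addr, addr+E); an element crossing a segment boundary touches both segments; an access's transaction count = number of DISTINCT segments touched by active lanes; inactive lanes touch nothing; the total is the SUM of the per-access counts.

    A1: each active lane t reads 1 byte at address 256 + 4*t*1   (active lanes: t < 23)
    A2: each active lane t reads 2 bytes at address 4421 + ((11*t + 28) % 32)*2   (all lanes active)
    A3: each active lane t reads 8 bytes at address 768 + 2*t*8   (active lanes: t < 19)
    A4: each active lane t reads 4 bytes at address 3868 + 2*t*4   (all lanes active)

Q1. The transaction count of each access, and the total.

A1: 2 transactions
A2: 2 transactions
A3: 5 transactions
A4: 5 transactions

Answer: 2,2,5,5; total 14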